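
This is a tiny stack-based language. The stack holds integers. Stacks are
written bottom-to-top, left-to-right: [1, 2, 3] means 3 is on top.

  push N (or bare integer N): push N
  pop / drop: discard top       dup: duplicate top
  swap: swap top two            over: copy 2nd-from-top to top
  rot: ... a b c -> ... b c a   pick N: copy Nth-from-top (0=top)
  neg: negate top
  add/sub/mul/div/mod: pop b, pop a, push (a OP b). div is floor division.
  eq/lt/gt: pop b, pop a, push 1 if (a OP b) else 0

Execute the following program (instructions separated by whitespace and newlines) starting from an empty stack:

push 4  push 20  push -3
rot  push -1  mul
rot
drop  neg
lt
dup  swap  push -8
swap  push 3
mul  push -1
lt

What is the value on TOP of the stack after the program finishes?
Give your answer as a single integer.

After 'push 4': [4]
After 'push 20': [4, 20]
After 'push -3': [4, 20, -3]
After 'rot': [20, -3, 4]
After 'push -1': [20, -3, 4, -1]
After 'mul': [20, -3, -4]
After 'rot': [-3, -4, 20]
After 'drop': [-3, -4]
After 'neg': [-3, 4]
After 'lt': [1]
After 'dup': [1, 1]
After 'swap': [1, 1]
After 'push -8': [1, 1, -8]
After 'swap': [1, -8, 1]
After 'push 3': [1, -8, 1, 3]
After 'mul': [1, -8, 3]
After 'push -1': [1, -8, 3, -1]
After 'lt': [1, -8, 0]

Answer: 0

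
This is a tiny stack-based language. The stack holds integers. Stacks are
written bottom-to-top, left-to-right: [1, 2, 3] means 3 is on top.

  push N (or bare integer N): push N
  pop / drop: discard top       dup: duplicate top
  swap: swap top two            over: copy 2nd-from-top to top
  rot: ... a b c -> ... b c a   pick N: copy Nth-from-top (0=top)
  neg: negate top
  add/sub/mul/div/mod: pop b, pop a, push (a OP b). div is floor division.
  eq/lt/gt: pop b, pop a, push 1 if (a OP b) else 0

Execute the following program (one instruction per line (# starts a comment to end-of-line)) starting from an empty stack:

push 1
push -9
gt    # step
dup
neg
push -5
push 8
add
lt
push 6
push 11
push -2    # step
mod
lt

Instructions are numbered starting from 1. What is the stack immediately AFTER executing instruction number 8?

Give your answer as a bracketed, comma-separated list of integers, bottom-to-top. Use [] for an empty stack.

Answer: [1, -1, 3]

Derivation:
Step 1 ('push 1'): [1]
Step 2 ('push -9'): [1, -9]
Step 3 ('gt'): [1]
Step 4 ('dup'): [1, 1]
Step 5 ('neg'): [1, -1]
Step 6 ('push -5'): [1, -1, -5]
Step 7 ('push 8'): [1, -1, -5, 8]
Step 8 ('add'): [1, -1, 3]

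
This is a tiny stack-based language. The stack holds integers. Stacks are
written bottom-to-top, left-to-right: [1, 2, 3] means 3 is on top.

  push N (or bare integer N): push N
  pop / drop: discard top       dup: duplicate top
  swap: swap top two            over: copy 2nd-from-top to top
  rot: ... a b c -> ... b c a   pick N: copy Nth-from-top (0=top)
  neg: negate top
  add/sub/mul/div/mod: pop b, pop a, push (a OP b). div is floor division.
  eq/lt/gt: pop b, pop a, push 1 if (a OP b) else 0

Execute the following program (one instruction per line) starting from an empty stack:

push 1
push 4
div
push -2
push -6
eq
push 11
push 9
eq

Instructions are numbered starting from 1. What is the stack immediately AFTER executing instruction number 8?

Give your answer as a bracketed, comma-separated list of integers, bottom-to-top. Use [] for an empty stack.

Answer: [0, 0, 11, 9]

Derivation:
Step 1 ('push 1'): [1]
Step 2 ('push 4'): [1, 4]
Step 3 ('div'): [0]
Step 4 ('push -2'): [0, -2]
Step 5 ('push -6'): [0, -2, -6]
Step 6 ('eq'): [0, 0]
Step 7 ('push 11'): [0, 0, 11]
Step 8 ('push 9'): [0, 0, 11, 9]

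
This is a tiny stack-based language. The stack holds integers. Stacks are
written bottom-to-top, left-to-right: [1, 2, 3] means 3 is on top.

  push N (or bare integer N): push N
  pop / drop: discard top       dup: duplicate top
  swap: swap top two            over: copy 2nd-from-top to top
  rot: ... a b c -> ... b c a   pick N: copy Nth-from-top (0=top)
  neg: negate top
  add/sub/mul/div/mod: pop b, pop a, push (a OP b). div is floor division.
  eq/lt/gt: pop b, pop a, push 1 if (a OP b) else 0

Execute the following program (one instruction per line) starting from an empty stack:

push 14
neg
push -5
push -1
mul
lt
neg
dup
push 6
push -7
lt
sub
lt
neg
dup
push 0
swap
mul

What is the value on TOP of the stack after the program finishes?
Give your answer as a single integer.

After 'push 14': [14]
After 'neg': [-14]
After 'push -5': [-14, -5]
After 'push -1': [-14, -5, -1]
After 'mul': [-14, 5]
After 'lt': [1]
After 'neg': [-1]
After 'dup': [-1, -1]
After 'push 6': [-1, -1, 6]
After 'push -7': [-1, -1, 6, -7]
After 'lt': [-1, -1, 0]
After 'sub': [-1, -1]
After 'lt': [0]
After 'neg': [0]
After 'dup': [0, 0]
After 'push 0': [0, 0, 0]
After 'swap': [0, 0, 0]
After 'mul': [0, 0]

Answer: 0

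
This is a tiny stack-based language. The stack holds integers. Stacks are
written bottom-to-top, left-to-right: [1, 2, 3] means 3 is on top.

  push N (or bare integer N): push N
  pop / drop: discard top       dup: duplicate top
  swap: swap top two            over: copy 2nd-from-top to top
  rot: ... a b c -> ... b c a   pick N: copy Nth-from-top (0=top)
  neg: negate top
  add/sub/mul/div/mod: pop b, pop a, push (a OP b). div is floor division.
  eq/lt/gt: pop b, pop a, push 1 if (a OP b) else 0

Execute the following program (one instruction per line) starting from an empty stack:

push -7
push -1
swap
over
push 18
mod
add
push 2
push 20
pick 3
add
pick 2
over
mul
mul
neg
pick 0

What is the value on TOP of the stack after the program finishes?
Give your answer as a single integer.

After 'push -7': [-7]
After 'push -1': [-7, -1]
After 'swap': [-1, -7]
After 'over': [-1, -7, -1]
After 'push 18': [-1, -7, -1, 18]
After 'mod': [-1, -7, 17]
After 'add': [-1, 10]
After 'push 2': [-1, 10, 2]
After 'push 20': [-1, 10, 2, 20]
After 'pick 3': [-1, 10, 2, 20, -1]
After 'add': [-1, 10, 2, 19]
After 'pick 2': [-1, 10, 2, 19, 10]
After 'over': [-1, 10, 2, 19, 10, 19]
After 'mul': [-1, 10, 2, 19, 190]
After 'mul': [-1, 10, 2, 3610]
After 'neg': [-1, 10, 2, -3610]
After 'pick 0': [-1, 10, 2, -3610, -3610]

Answer: -3610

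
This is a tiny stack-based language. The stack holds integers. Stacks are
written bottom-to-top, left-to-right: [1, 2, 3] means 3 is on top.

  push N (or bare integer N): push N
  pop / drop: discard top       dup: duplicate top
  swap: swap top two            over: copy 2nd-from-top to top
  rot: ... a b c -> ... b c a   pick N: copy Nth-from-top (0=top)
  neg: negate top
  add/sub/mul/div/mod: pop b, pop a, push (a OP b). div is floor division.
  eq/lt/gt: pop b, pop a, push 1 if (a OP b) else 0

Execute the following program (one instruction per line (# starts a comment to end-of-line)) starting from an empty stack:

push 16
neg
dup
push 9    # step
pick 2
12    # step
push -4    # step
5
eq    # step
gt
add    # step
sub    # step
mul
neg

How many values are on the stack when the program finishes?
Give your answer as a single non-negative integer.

Answer: 2

Derivation:
After 'push 16': stack = [16] (depth 1)
After 'neg': stack = [-16] (depth 1)
After 'dup': stack = [-16, -16] (depth 2)
After 'push 9': stack = [-16, -16, 9] (depth 3)
After 'pick 2': stack = [-16, -16, 9, -16] (depth 4)
After 'push 12': stack = [-16, -16, 9, -16, 12] (depth 5)
After 'push -4': stack = [-16, -16, 9, -16, 12, -4] (depth 6)
After 'push 5': stack = [-16, -16, 9, -16, 12, -4, 5] (depth 7)
After 'eq': stack = [-16, -16, 9, -16, 12, 0] (depth 6)
After 'gt': stack = [-16, -16, 9, -16, 1] (depth 5)
After 'add': stack = [-16, -16, 9, -15] (depth 4)
After 'sub': stack = [-16, -16, 24] (depth 3)
After 'mul': stack = [-16, -384] (depth 2)
After 'neg': stack = [-16, 384] (depth 2)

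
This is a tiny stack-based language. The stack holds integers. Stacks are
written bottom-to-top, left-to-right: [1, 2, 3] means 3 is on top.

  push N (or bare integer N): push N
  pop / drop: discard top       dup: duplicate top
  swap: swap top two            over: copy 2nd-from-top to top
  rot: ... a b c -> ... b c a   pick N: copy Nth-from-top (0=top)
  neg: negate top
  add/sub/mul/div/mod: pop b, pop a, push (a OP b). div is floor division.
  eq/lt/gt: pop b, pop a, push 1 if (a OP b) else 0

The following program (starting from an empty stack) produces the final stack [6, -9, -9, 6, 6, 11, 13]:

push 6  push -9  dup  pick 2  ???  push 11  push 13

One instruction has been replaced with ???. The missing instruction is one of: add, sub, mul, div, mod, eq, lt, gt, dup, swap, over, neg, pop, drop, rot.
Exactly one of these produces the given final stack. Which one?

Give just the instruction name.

Stack before ???: [6, -9, -9, 6]
Stack after ???:  [6, -9, -9, 6, 6]
The instruction that transforms [6, -9, -9, 6] -> [6, -9, -9, 6, 6] is: dup

Answer: dup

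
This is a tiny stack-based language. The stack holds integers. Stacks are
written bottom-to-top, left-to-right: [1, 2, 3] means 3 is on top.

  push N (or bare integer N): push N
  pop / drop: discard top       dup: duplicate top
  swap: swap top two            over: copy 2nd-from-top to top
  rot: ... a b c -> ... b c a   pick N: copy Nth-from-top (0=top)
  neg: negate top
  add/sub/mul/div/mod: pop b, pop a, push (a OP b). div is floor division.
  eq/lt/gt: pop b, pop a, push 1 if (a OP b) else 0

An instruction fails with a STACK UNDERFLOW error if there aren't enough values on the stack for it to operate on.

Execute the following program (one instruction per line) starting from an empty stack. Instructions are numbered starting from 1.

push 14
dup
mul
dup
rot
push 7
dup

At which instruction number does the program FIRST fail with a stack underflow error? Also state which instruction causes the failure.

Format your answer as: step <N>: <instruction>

Answer: step 5: rot

Derivation:
Step 1 ('push 14'): stack = [14], depth = 1
Step 2 ('dup'): stack = [14, 14], depth = 2
Step 3 ('mul'): stack = [196], depth = 1
Step 4 ('dup'): stack = [196, 196], depth = 2
Step 5 ('rot'): needs 3 value(s) but depth is 2 — STACK UNDERFLOW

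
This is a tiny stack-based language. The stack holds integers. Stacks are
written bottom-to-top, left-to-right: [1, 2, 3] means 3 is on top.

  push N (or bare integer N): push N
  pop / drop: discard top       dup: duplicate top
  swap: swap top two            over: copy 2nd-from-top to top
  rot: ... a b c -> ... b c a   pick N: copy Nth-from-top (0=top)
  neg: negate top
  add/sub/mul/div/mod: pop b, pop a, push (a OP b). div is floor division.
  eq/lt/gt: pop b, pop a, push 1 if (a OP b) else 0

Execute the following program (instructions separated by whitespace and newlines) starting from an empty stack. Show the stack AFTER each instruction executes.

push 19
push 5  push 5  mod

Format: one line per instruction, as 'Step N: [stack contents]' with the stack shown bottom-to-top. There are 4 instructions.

Step 1: [19]
Step 2: [19, 5]
Step 3: [19, 5, 5]
Step 4: [19, 0]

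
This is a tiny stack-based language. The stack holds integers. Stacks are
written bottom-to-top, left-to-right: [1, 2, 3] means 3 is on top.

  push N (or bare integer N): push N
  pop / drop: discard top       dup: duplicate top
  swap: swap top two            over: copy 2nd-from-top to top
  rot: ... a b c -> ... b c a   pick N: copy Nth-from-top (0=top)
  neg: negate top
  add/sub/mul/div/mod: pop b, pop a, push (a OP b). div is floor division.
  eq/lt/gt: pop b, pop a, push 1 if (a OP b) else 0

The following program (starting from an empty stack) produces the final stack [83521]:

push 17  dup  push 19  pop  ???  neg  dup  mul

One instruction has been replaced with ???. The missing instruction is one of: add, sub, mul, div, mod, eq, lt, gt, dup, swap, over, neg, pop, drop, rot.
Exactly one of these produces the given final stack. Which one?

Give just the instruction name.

Answer: mul

Derivation:
Stack before ???: [17, 17]
Stack after ???:  [289]
The instruction that transforms [17, 17] -> [289] is: mul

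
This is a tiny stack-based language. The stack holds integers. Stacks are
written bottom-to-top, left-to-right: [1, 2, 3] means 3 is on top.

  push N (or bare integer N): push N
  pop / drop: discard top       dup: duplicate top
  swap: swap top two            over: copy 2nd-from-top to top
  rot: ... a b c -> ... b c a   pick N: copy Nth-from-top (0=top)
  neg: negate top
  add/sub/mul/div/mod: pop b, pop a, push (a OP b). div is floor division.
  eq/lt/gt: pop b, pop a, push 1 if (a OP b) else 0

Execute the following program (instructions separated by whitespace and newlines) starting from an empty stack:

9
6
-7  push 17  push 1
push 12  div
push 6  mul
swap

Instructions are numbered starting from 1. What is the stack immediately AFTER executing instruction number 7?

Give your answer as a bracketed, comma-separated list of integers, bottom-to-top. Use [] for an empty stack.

Answer: [9, 6, -7, 17, 0]

Derivation:
Step 1 ('9'): [9]
Step 2 ('6'): [9, 6]
Step 3 ('-7'): [9, 6, -7]
Step 4 ('push 17'): [9, 6, -7, 17]
Step 5 ('push 1'): [9, 6, -7, 17, 1]
Step 6 ('push 12'): [9, 6, -7, 17, 1, 12]
Step 7 ('div'): [9, 6, -7, 17, 0]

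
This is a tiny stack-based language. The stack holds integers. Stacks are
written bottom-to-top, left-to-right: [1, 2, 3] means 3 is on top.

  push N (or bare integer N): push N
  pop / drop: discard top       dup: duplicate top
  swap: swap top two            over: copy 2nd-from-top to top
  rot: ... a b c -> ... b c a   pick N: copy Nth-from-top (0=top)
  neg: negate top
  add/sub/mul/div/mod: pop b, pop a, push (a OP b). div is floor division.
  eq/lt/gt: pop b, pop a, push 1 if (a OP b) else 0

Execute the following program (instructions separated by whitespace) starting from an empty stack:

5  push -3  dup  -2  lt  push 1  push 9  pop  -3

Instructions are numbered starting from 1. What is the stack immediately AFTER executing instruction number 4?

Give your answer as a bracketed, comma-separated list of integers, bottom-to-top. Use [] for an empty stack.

Step 1 ('5'): [5]
Step 2 ('push -3'): [5, -3]
Step 3 ('dup'): [5, -3, -3]
Step 4 ('-2'): [5, -3, -3, -2]

Answer: [5, -3, -3, -2]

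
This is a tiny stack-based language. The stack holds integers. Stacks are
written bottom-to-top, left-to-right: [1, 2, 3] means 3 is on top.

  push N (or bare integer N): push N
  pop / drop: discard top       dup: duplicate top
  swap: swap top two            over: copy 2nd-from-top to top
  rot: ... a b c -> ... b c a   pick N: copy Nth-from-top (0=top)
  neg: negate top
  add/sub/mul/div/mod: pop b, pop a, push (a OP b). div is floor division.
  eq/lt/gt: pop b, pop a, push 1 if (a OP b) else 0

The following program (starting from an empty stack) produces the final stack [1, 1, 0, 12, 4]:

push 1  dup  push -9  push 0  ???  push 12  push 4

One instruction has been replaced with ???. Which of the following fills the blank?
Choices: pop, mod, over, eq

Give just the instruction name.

Stack before ???: [1, 1, -9, 0]
Stack after ???:  [1, 1, 0]
Checking each choice:
  pop: produces [1, 1, -9, 12, 4]
  mod: modulo by zero
  over: produces [1, 1, -9, 0, -9, 12, 4]
  eq: MATCH


Answer: eq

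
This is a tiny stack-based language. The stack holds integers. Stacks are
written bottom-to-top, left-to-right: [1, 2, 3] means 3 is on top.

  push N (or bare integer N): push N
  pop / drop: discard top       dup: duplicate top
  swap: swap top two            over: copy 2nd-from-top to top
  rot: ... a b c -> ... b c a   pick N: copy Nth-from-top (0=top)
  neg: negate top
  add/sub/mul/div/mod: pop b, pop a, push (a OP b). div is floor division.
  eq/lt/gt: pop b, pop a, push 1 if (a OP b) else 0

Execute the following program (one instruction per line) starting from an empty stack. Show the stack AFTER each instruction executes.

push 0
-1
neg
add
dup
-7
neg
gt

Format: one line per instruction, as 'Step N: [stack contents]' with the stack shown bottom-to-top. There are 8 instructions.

Step 1: [0]
Step 2: [0, -1]
Step 3: [0, 1]
Step 4: [1]
Step 5: [1, 1]
Step 6: [1, 1, -7]
Step 7: [1, 1, 7]
Step 8: [1, 0]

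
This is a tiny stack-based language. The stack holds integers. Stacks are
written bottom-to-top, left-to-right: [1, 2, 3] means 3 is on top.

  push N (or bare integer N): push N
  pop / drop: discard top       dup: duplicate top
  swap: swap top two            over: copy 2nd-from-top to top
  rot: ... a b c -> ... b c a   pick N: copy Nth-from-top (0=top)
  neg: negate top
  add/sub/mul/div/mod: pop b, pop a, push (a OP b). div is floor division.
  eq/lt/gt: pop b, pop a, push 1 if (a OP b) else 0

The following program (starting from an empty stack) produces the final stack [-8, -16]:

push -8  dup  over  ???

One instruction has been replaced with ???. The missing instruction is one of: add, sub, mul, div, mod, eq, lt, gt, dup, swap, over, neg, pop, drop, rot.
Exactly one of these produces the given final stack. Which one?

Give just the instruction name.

Stack before ???: [-8, -8, -8]
Stack after ???:  [-8, -16]
The instruction that transforms [-8, -8, -8] -> [-8, -16] is: add

Answer: add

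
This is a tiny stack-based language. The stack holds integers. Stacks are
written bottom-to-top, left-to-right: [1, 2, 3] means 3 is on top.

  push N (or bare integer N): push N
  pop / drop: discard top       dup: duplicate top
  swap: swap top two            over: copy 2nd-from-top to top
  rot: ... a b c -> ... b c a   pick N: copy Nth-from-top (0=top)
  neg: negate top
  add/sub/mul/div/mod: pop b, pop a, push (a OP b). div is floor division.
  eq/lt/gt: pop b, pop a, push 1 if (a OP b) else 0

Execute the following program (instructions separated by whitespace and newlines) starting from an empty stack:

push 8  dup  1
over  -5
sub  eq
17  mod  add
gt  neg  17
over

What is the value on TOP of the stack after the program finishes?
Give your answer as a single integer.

Answer: 0

Derivation:
After 'push 8': [8]
After 'dup': [8, 8]
After 'push 1': [8, 8, 1]
After 'over': [8, 8, 1, 8]
After 'push -5': [8, 8, 1, 8, -5]
After 'sub': [8, 8, 1, 13]
After 'eq': [8, 8, 0]
After 'push 17': [8, 8, 0, 17]
After 'mod': [8, 8, 0]
After 'add': [8, 8]
After 'gt': [0]
After 'neg': [0]
After 'push 17': [0, 17]
After 'over': [0, 17, 0]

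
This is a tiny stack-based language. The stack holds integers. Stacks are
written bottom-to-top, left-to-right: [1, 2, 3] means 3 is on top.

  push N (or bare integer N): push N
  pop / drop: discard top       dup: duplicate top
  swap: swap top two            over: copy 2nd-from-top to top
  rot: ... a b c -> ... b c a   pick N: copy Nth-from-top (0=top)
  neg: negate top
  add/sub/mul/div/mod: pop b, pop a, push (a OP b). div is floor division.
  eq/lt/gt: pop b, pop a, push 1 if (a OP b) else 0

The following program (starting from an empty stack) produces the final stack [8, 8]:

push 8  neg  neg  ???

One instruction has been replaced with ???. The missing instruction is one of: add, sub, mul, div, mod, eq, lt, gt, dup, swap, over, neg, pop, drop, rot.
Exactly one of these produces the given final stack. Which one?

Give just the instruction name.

Stack before ???: [8]
Stack after ???:  [8, 8]
The instruction that transforms [8] -> [8, 8] is: dup

Answer: dup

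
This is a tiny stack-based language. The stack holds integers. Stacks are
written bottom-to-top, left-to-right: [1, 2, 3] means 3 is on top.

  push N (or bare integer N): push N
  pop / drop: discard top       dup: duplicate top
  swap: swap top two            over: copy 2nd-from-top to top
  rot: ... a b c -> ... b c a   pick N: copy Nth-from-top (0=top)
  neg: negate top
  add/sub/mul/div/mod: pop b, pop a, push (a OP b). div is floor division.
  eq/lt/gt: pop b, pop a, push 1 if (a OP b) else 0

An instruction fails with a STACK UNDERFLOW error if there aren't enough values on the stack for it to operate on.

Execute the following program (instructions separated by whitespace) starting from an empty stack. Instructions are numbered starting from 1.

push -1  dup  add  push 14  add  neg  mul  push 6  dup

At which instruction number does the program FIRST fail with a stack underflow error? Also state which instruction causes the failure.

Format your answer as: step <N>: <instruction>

Answer: step 7: mul

Derivation:
Step 1 ('push -1'): stack = [-1], depth = 1
Step 2 ('dup'): stack = [-1, -1], depth = 2
Step 3 ('add'): stack = [-2], depth = 1
Step 4 ('push 14'): stack = [-2, 14], depth = 2
Step 5 ('add'): stack = [12], depth = 1
Step 6 ('neg'): stack = [-12], depth = 1
Step 7 ('mul'): needs 2 value(s) but depth is 1 — STACK UNDERFLOW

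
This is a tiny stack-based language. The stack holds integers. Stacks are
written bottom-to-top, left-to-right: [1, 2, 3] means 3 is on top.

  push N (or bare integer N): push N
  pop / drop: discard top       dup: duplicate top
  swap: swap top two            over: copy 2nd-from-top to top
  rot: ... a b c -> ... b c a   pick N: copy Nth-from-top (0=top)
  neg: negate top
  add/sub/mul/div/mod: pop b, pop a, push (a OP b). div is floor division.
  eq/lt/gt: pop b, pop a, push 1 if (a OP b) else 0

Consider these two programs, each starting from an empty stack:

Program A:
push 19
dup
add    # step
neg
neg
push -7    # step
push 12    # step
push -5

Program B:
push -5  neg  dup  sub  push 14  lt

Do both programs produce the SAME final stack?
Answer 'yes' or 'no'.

Answer: no

Derivation:
Program A trace:
  After 'push 19': [19]
  After 'dup': [19, 19]
  After 'add': [38]
  After 'neg': [-38]
  After 'neg': [38]
  After 'push -7': [38, -7]
  After 'push 12': [38, -7, 12]
  After 'push -5': [38, -7, 12, -5]
Program A final stack: [38, -7, 12, -5]

Program B trace:
  After 'push -5': [-5]
  After 'neg': [5]
  After 'dup': [5, 5]
  After 'sub': [0]
  After 'push 14': [0, 14]
  After 'lt': [1]
Program B final stack: [1]
Same: no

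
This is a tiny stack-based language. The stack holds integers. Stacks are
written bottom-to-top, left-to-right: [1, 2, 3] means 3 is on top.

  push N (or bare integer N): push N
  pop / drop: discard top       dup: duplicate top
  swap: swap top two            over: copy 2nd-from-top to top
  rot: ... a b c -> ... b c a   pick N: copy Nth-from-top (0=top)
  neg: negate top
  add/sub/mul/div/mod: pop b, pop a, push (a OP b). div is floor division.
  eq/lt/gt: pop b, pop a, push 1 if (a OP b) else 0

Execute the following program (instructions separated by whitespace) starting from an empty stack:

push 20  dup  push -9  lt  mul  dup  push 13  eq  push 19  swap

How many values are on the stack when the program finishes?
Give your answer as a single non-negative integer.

Answer: 3

Derivation:
After 'push 20': stack = [20] (depth 1)
After 'dup': stack = [20, 20] (depth 2)
After 'push -9': stack = [20, 20, -9] (depth 3)
After 'lt': stack = [20, 0] (depth 2)
After 'mul': stack = [0] (depth 1)
After 'dup': stack = [0, 0] (depth 2)
After 'push 13': stack = [0, 0, 13] (depth 3)
After 'eq': stack = [0, 0] (depth 2)
After 'push 19': stack = [0, 0, 19] (depth 3)
After 'swap': stack = [0, 19, 0] (depth 3)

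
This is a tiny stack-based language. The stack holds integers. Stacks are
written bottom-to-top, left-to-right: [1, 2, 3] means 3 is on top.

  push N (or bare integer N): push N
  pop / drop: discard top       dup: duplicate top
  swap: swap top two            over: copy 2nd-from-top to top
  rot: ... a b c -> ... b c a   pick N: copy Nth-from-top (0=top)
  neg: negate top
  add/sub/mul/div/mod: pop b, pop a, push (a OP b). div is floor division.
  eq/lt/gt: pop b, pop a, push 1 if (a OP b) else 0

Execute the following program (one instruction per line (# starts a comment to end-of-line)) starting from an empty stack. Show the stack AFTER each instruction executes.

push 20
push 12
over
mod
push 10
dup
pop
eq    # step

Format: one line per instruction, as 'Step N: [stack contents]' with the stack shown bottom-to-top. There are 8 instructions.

Step 1: [20]
Step 2: [20, 12]
Step 3: [20, 12, 20]
Step 4: [20, 12]
Step 5: [20, 12, 10]
Step 6: [20, 12, 10, 10]
Step 7: [20, 12, 10]
Step 8: [20, 0]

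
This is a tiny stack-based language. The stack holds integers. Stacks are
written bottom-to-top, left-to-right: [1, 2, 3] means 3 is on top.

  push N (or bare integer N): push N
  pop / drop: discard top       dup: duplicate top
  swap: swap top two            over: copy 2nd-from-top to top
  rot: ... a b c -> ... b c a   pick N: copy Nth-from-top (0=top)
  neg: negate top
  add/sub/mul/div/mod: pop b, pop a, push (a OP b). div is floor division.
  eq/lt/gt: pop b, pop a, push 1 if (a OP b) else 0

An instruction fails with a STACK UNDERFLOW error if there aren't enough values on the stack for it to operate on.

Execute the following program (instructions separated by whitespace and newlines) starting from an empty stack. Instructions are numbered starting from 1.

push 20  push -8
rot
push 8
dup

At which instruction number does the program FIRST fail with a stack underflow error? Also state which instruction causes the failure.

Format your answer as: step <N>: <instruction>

Answer: step 3: rot

Derivation:
Step 1 ('push 20'): stack = [20], depth = 1
Step 2 ('push -8'): stack = [20, -8], depth = 2
Step 3 ('rot'): needs 3 value(s) but depth is 2 — STACK UNDERFLOW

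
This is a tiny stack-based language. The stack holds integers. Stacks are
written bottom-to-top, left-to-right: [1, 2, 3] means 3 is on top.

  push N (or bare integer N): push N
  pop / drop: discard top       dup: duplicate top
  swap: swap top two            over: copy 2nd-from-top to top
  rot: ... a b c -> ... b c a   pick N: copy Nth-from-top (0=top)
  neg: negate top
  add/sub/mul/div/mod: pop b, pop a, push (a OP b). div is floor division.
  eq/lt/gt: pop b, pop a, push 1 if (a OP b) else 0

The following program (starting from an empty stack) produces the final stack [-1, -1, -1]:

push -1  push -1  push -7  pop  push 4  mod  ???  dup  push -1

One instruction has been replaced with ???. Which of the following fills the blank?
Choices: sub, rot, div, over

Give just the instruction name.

Stack before ???: [-1, 3]
Stack after ???:  [-1]
Checking each choice:
  sub: produces [-4, -4, -1]
  rot: stack underflow (need 3, have 2)
  div: MATCH
  over: produces [-1, 3, -1, -1, -1]


Answer: div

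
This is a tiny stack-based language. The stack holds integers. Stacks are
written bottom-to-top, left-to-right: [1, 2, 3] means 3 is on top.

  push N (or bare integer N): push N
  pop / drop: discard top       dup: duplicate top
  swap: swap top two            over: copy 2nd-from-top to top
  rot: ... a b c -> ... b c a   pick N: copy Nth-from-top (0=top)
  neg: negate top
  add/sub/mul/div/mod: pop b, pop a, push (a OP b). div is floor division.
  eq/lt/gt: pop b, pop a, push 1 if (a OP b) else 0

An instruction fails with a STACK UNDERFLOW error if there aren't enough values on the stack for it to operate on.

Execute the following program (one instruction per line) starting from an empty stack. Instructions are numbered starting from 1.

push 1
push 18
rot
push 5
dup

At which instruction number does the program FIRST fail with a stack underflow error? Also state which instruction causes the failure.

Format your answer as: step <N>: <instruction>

Step 1 ('push 1'): stack = [1], depth = 1
Step 2 ('push 18'): stack = [1, 18], depth = 2
Step 3 ('rot'): needs 3 value(s) but depth is 2 — STACK UNDERFLOW

Answer: step 3: rot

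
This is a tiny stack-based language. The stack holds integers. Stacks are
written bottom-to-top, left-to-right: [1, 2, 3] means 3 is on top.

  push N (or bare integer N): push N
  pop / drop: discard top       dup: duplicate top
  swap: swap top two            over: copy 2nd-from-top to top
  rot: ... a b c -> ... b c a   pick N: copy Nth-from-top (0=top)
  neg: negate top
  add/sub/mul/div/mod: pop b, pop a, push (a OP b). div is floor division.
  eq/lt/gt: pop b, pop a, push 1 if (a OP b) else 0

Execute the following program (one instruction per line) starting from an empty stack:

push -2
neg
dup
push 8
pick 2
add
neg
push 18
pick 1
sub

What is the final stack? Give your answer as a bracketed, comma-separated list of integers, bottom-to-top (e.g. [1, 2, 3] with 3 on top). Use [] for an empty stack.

Answer: [2, 2, -10, 28]

Derivation:
After 'push -2': [-2]
After 'neg': [2]
After 'dup': [2, 2]
After 'push 8': [2, 2, 8]
After 'pick 2': [2, 2, 8, 2]
After 'add': [2, 2, 10]
After 'neg': [2, 2, -10]
After 'push 18': [2, 2, -10, 18]
After 'pick 1': [2, 2, -10, 18, -10]
After 'sub': [2, 2, -10, 28]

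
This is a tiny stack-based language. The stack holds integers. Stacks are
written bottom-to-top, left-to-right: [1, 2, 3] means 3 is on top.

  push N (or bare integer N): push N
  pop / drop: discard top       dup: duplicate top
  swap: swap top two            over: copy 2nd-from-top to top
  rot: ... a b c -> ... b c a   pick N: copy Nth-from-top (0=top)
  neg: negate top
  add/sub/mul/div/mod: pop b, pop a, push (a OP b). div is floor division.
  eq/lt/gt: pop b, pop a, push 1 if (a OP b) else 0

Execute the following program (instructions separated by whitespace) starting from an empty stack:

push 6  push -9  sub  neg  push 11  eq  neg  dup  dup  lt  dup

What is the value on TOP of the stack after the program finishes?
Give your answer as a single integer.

After 'push 6': [6]
After 'push -9': [6, -9]
After 'sub': [15]
After 'neg': [-15]
After 'push 11': [-15, 11]
After 'eq': [0]
After 'neg': [0]
After 'dup': [0, 0]
After 'dup': [0, 0, 0]
After 'lt': [0, 0]
After 'dup': [0, 0, 0]

Answer: 0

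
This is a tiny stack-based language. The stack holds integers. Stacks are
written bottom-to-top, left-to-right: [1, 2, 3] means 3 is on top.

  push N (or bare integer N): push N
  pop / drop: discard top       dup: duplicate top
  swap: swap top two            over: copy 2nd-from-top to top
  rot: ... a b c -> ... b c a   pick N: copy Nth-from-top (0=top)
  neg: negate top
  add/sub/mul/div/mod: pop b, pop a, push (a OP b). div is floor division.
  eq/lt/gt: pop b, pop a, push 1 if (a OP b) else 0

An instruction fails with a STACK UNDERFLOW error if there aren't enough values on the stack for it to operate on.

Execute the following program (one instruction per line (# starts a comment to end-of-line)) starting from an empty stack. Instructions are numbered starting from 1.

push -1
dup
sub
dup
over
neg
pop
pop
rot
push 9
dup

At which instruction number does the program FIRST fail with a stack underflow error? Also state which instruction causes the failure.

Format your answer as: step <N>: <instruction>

Step 1 ('push -1'): stack = [-1], depth = 1
Step 2 ('dup'): stack = [-1, -1], depth = 2
Step 3 ('sub'): stack = [0], depth = 1
Step 4 ('dup'): stack = [0, 0], depth = 2
Step 5 ('over'): stack = [0, 0, 0], depth = 3
Step 6 ('neg'): stack = [0, 0, 0], depth = 3
Step 7 ('pop'): stack = [0, 0], depth = 2
Step 8 ('pop'): stack = [0], depth = 1
Step 9 ('rot'): needs 3 value(s) but depth is 1 — STACK UNDERFLOW

Answer: step 9: rot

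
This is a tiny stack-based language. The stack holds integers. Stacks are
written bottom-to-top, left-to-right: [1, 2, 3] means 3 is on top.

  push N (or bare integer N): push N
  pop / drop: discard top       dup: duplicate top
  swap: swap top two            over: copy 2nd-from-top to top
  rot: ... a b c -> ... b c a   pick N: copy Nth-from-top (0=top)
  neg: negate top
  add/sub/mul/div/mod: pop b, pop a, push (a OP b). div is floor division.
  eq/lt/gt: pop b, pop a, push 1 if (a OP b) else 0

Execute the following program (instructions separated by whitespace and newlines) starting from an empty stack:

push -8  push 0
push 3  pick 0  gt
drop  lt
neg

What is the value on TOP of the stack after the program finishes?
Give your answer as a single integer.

Answer: -1

Derivation:
After 'push -8': [-8]
After 'push 0': [-8, 0]
After 'push 3': [-8, 0, 3]
After 'pick 0': [-8, 0, 3, 3]
After 'gt': [-8, 0, 0]
After 'drop': [-8, 0]
After 'lt': [1]
After 'neg': [-1]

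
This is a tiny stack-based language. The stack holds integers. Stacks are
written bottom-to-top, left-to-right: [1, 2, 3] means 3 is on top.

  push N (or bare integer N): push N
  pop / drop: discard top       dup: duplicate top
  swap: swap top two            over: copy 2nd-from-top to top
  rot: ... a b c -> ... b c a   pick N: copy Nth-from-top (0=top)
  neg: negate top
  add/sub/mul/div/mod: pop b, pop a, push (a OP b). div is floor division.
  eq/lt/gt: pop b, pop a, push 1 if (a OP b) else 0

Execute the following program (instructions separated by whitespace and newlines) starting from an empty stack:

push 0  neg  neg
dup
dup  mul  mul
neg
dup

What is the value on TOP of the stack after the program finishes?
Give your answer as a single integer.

After 'push 0': [0]
After 'neg': [0]
After 'neg': [0]
After 'dup': [0, 0]
After 'dup': [0, 0, 0]
After 'mul': [0, 0]
After 'mul': [0]
After 'neg': [0]
After 'dup': [0, 0]

Answer: 0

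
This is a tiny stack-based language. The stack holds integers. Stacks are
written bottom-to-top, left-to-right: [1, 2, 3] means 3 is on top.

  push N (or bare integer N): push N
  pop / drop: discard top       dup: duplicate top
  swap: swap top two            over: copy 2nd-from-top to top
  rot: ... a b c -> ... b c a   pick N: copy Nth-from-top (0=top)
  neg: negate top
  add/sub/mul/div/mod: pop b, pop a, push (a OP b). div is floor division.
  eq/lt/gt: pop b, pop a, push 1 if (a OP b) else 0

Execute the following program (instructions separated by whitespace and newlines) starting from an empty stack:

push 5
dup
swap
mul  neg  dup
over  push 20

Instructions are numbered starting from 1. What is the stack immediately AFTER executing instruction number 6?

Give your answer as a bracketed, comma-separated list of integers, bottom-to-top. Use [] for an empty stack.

Answer: [-25, -25]

Derivation:
Step 1 ('push 5'): [5]
Step 2 ('dup'): [5, 5]
Step 3 ('swap'): [5, 5]
Step 4 ('mul'): [25]
Step 5 ('neg'): [-25]
Step 6 ('dup'): [-25, -25]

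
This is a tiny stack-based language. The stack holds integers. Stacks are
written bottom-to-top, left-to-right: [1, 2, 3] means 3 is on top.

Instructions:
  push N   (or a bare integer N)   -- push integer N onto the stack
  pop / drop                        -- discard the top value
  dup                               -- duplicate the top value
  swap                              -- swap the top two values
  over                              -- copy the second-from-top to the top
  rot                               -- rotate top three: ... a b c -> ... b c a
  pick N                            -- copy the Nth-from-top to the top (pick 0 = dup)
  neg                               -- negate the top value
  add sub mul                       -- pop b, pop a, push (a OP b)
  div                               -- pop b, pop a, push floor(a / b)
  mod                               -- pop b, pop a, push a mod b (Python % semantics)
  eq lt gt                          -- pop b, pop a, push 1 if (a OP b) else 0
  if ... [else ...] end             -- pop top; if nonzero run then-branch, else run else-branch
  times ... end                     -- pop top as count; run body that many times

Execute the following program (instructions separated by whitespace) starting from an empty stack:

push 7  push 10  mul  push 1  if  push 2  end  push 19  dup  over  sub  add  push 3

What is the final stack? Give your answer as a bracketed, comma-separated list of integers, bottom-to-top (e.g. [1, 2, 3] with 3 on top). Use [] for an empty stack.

Answer: [70, 2, 19, 3]

Derivation:
After 'push 7': [7]
After 'push 10': [7, 10]
After 'mul': [70]
After 'push 1': [70, 1]
After 'if': [70]
After 'push 2': [70, 2]
After 'push 19': [70, 2, 19]
After 'dup': [70, 2, 19, 19]
After 'over': [70, 2, 19, 19, 19]
After 'sub': [70, 2, 19, 0]
After 'add': [70, 2, 19]
After 'push 3': [70, 2, 19, 3]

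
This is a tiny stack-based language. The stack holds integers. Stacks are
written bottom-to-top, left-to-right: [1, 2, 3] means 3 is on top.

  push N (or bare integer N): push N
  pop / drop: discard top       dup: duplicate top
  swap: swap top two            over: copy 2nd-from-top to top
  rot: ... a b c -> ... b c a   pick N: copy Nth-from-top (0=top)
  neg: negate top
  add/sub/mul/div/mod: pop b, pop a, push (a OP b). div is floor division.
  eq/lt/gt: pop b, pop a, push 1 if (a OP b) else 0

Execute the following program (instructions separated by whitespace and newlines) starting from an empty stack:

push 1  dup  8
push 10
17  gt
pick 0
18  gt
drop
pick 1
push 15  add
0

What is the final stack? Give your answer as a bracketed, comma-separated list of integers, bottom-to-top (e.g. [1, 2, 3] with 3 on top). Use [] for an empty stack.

Answer: [1, 1, 8, 0, 23, 0]

Derivation:
After 'push 1': [1]
After 'dup': [1, 1]
After 'push 8': [1, 1, 8]
After 'push 10': [1, 1, 8, 10]
After 'push 17': [1, 1, 8, 10, 17]
After 'gt': [1, 1, 8, 0]
After 'pick 0': [1, 1, 8, 0, 0]
After 'push 18': [1, 1, 8, 0, 0, 18]
After 'gt': [1, 1, 8, 0, 0]
After 'drop': [1, 1, 8, 0]
After 'pick 1': [1, 1, 8, 0, 8]
After 'push 15': [1, 1, 8, 0, 8, 15]
After 'add': [1, 1, 8, 0, 23]
After 'push 0': [1, 1, 8, 0, 23, 0]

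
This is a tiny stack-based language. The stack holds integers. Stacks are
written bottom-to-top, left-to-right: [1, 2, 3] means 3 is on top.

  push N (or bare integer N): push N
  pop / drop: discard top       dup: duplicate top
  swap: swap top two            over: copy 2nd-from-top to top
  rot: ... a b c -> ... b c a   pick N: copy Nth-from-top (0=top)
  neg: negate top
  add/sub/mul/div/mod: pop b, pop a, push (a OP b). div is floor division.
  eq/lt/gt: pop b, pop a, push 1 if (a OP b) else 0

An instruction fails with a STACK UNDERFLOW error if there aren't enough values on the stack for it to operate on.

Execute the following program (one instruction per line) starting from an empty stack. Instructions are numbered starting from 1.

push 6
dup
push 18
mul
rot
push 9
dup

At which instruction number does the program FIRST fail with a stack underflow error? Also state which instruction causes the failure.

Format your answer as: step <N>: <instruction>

Step 1 ('push 6'): stack = [6], depth = 1
Step 2 ('dup'): stack = [6, 6], depth = 2
Step 3 ('push 18'): stack = [6, 6, 18], depth = 3
Step 4 ('mul'): stack = [6, 108], depth = 2
Step 5 ('rot'): needs 3 value(s) but depth is 2 — STACK UNDERFLOW

Answer: step 5: rot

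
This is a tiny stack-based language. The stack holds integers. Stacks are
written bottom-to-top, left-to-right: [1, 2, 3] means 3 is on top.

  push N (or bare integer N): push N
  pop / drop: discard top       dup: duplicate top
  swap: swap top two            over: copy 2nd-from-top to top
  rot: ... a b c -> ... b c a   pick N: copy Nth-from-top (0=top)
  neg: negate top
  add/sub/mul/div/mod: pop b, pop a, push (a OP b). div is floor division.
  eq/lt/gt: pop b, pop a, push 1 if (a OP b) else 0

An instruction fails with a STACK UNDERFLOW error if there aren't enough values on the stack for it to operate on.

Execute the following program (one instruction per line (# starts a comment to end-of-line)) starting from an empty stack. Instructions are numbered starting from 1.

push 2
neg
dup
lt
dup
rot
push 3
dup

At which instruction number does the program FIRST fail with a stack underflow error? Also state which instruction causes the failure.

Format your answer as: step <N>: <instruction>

Answer: step 6: rot

Derivation:
Step 1 ('push 2'): stack = [2], depth = 1
Step 2 ('neg'): stack = [-2], depth = 1
Step 3 ('dup'): stack = [-2, -2], depth = 2
Step 4 ('lt'): stack = [0], depth = 1
Step 5 ('dup'): stack = [0, 0], depth = 2
Step 6 ('rot'): needs 3 value(s) but depth is 2 — STACK UNDERFLOW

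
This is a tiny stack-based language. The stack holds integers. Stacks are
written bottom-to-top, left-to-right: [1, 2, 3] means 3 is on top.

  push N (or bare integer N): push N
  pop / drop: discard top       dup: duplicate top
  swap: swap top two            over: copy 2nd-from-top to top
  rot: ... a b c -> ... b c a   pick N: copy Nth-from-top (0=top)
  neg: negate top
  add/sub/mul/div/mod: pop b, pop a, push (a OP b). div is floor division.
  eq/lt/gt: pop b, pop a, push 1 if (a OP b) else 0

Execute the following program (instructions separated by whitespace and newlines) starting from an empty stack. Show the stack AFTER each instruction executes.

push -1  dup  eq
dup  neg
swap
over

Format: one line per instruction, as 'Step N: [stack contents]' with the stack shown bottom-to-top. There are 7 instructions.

Step 1: [-1]
Step 2: [-1, -1]
Step 3: [1]
Step 4: [1, 1]
Step 5: [1, -1]
Step 6: [-1, 1]
Step 7: [-1, 1, -1]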